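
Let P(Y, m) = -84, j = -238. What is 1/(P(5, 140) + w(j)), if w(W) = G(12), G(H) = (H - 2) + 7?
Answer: -1/67 ≈ -0.014925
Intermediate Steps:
G(H) = 5 + H (G(H) = (-2 + H) + 7 = 5 + H)
w(W) = 17 (w(W) = 5 + 12 = 17)
1/(P(5, 140) + w(j)) = 1/(-84 + 17) = 1/(-67) = -1/67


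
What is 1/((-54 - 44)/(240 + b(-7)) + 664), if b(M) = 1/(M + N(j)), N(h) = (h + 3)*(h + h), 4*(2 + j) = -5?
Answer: 5156/3421477 ≈ 0.0015070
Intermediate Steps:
j = -13/4 (j = -2 + (¼)*(-5) = -2 - 5/4 = -13/4 ≈ -3.2500)
N(h) = 2*h*(3 + h) (N(h) = (3 + h)*(2*h) = 2*h*(3 + h))
b(M) = 1/(13/8 + M) (b(M) = 1/(M + 2*(-13/4)*(3 - 13/4)) = 1/(M + 2*(-13/4)*(-¼)) = 1/(M + 13/8) = 1/(13/8 + M))
1/((-54 - 44)/(240 + b(-7)) + 664) = 1/((-54 - 44)/(240 + 8/(13 + 8*(-7))) + 664) = 1/(-98/(240 + 8/(13 - 56)) + 664) = 1/(-98/(240 + 8/(-43)) + 664) = 1/(-98/(240 + 8*(-1/43)) + 664) = 1/(-98/(240 - 8/43) + 664) = 1/(-98/10312/43 + 664) = 1/(-98*43/10312 + 664) = 1/(-2107/5156 + 664) = 1/(3421477/5156) = 5156/3421477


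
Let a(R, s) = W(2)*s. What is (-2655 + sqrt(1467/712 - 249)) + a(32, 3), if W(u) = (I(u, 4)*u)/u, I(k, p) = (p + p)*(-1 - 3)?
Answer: -2751 + I*sqrt(31296138)/356 ≈ -2751.0 + 15.714*I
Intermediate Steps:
I(k, p) = -8*p (I(k, p) = (2*p)*(-4) = -8*p)
W(u) = -32 (W(u) = ((-8*4)*u)/u = (-32*u)/u = -32)
a(R, s) = -32*s
(-2655 + sqrt(1467/712 - 249)) + a(32, 3) = (-2655 + sqrt(1467/712 - 249)) - 32*3 = (-2655 + sqrt(1467*(1/712) - 249)) - 96 = (-2655 + sqrt(1467/712 - 249)) - 96 = (-2655 + sqrt(-175821/712)) - 96 = (-2655 + I*sqrt(31296138)/356) - 96 = -2751 + I*sqrt(31296138)/356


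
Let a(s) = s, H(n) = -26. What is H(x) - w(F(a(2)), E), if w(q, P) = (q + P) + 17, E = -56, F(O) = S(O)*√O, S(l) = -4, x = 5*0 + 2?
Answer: 13 + 4*√2 ≈ 18.657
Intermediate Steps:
x = 2 (x = 0 + 2 = 2)
F(O) = -4*√O
w(q, P) = 17 + P + q (w(q, P) = (P + q) + 17 = 17 + P + q)
H(x) - w(F(a(2)), E) = -26 - (17 - 56 - 4*√2) = -26 - (-39 - 4*√2) = -26 + (39 + 4*√2) = 13 + 4*√2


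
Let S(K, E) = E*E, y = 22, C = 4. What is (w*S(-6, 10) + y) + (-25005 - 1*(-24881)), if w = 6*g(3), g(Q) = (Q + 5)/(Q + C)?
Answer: 4086/7 ≈ 583.71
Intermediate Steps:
g(Q) = (5 + Q)/(4 + Q) (g(Q) = (Q + 5)/(Q + 4) = (5 + Q)/(4 + Q))
S(K, E) = E²
w = 48/7 (w = 6*((5 + 3)/(4 + 3)) = 6*(8/7) = 48/7 ≈ 6.8571)
(w*S(-6, 10) + y) + (-25005 - 1*(-24881)) = ((48/7)*10² + 22) + (-25005 - 1*(-24881)) = ((48/7)*100 + 22) + (-25005 + 24881) = (4800/7 + 22) - 124 = 4954/7 - 124 = 4086/7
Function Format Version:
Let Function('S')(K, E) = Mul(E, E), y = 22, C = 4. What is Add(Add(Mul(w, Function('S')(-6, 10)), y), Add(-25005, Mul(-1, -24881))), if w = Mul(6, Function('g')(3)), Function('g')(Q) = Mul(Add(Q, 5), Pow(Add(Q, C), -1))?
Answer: Rational(4086, 7) ≈ 583.71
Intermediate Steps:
Function('g')(Q) = Mul(Pow(Add(4, Q), -1), Add(5, Q)) (Function('g')(Q) = Mul(Add(Q, 5), Pow(Add(Q, 4), -1)) = Mul(Add(5, Q), Pow(Add(4, Q), -1)) = Mul(Pow(Add(4, Q), -1), Add(5, Q)))
Function('S')(K, E) = Pow(E, 2)
w = Rational(48, 7) (w = Mul(6, Mul(Pow(Add(4, 3), -1), Add(5, 3))) = Mul(6, Mul(Pow(7, -1), 8)) = Mul(6, Mul(Rational(1, 7), 8)) = Mul(6, Rational(8, 7)) = Rational(48, 7) ≈ 6.8571)
Add(Add(Mul(w, Function('S')(-6, 10)), y), Add(-25005, Mul(-1, -24881))) = Add(Add(Mul(Rational(48, 7), Pow(10, 2)), 22), Add(-25005, Mul(-1, -24881))) = Add(Add(Mul(Rational(48, 7), 100), 22), Add(-25005, 24881)) = Add(Add(Rational(4800, 7), 22), -124) = Add(Rational(4954, 7), -124) = Rational(4086, 7)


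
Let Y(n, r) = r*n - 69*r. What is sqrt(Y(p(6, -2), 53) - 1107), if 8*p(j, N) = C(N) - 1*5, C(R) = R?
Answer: I*sqrt(76966)/4 ≈ 69.357*I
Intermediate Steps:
p(j, N) = -5/8 + N/8 (p(j, N) = (N - 1*5)/8 = (N - 5)/8 = (-5 + N)/8 = -5/8 + N/8)
Y(n, r) = -69*r + n*r (Y(n, r) = n*r - 69*r = -69*r + n*r)
sqrt(Y(p(6, -2), 53) - 1107) = sqrt(53*(-69 + (-5/8 + (1/8)*(-2))) - 1107) = sqrt(53*(-69 + (-5/8 - 1/4)) - 1107) = sqrt(53*(-69 - 7/8) - 1107) = sqrt(53*(-559/8) - 1107) = sqrt(-29627/8 - 1107) = sqrt(-38483/8) = I*sqrt(76966)/4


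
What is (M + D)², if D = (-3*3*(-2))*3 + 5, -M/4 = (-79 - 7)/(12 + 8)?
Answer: 145161/25 ≈ 5806.4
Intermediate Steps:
M = 86/5 (M = -4*(-79 - 7)/(12 + 8) = -(-344)/20 = -4*(-43/10) = 86/5 ≈ 17.200)
D = 59 (D = -9*(-2)*3 + 5 = 18*3 + 5 = 54 + 5 = 59)
(M + D)² = (86/5 + 59)² = (381/5)² = 145161/25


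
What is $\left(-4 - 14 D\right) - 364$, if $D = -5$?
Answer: $-298$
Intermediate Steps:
$\left(-4 - 14 D\right) - 364 = \left(-4 - -70\right) - 364 = \left(-4 + 70\right) - 364 = 66 - 364 = -298$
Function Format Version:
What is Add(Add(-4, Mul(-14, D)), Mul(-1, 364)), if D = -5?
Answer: -298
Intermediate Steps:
Add(Add(-4, Mul(-14, D)), Mul(-1, 364)) = Add(Add(-4, Mul(-14, -5)), Mul(-1, 364)) = Add(Add(-4, 70), -364) = Add(66, -364) = -298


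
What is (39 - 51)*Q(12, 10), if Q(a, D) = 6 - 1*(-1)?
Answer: -84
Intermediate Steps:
Q(a, D) = 7 (Q(a, D) = 6 + 1 = 7)
(39 - 51)*Q(12, 10) = (39 - 51)*7 = -12*7 = -84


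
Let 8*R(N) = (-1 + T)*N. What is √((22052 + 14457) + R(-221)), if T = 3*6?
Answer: 3*√64070/4 ≈ 189.84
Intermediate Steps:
T = 18
R(N) = 17*N/8 (R(N) = ((-1 + 18)*N)/8 = (17*N)/8 = 17*N/8)
√((22052 + 14457) + R(-221)) = √((22052 + 14457) + (17/8)*(-221)) = √(36509 - 3757/8) = √(288315/8) = 3*√64070/4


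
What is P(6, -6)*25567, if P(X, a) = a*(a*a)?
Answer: -5522472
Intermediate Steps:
P(X, a) = a³ (P(X, a) = a*a² = a³)
P(6, -6)*25567 = (-6)³*25567 = -216*25567 = -5522472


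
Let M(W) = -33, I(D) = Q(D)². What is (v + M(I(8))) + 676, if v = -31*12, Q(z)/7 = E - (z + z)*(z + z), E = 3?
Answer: 271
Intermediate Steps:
Q(z) = 21 - 28*z² (Q(z) = 7*(3 - (z + z)*(z + z)) = 7*(3 - 2*z*2*z) = 7*(3 - 4*z²) = 21 - 28*z²)
I(D) = (21 - 28*D²)²
v = -372
(v + M(I(8))) + 676 = (-372 - 33) + 676 = -405 + 676 = 271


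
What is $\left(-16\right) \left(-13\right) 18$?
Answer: $3744$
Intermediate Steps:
$\left(-16\right) \left(-13\right) 18 = 208 \cdot 18 = 3744$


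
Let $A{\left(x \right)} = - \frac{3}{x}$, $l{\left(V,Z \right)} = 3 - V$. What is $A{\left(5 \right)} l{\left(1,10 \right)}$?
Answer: $- \frac{6}{5} \approx -1.2$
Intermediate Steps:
$A{\left(5 \right)} l{\left(1,10 \right)} = - \frac{3}{5} \left(3 - 1\right) = \left(-3\right) \frac{1}{5} \left(3 - 1\right) = \left(- \frac{3}{5}\right) 2 = - \frac{6}{5}$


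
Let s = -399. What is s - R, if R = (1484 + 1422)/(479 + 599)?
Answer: -216514/539 ≈ -401.70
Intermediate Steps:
R = 1453/539 (R = 2906/1078 = 2906*(1/1078) = 1453/539 ≈ 2.6957)
s - R = -399 - 1*1453/539 = -399 - 1453/539 = -216514/539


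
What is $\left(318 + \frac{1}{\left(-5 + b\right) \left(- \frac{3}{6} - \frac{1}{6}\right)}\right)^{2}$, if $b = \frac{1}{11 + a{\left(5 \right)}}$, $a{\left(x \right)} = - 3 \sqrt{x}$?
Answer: $\frac{8024797987}{79202} + \frac{126687 \sqrt{5}}{79202} \approx 1.0132 \cdot 10^{5}$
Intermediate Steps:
$b = \frac{1}{11 - 3 \sqrt{5}} \approx 0.233$
$\left(318 + \frac{1}{\left(-5 + b\right) \left(- \frac{3}{6} - \frac{1}{6}\right)}\right)^{2} = \left(318 + \frac{1}{\left(-5 + \left(\frac{11}{76} + \frac{3 \sqrt{5}}{76}\right)\right) \left(- \frac{3}{6} - \frac{1}{6}\right)}\right)^{2} = \left(318 + \frac{1}{\left(- \frac{369}{76} + \frac{3 \sqrt{5}}{76}\right) \left(\left(-3\right) \frac{1}{6} - \frac{1}{6}\right)}\right)^{2} = \left(318 + \frac{1}{\left(- \frac{369}{76} + \frac{3 \sqrt{5}}{76}\right) \left(- \frac{1}{2} - \frac{1}{6}\right)}\right)^{2} = \left(318 + \frac{1}{\left(- \frac{369}{76} + \frac{3 \sqrt{5}}{76}\right) \left(- \frac{2}{3}\right)}\right)^{2} = \left(318 + \frac{1}{\frac{123}{38} - \frac{\sqrt{5}}{38}}\right)^{2}$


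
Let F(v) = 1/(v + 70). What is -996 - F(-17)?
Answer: -52789/53 ≈ -996.02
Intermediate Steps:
F(v) = 1/(70 + v)
-996 - F(-17) = -996 - 1/(70 - 17) = -996 - 1/53 = -52789/53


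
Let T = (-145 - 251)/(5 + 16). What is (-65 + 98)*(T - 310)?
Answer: -75966/7 ≈ -10852.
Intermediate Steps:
T = -132/7 (T = -396/21 = -396*1/21 = -132/7 ≈ -18.857)
(-65 + 98)*(T - 310) = (-65 + 98)*(-132/7 - 310) = 33*(-2302/7) = -75966/7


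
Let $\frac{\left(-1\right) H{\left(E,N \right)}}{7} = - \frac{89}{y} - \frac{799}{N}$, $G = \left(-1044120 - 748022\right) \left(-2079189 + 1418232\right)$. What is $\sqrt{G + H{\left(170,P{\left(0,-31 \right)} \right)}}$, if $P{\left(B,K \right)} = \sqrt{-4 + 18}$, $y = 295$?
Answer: $\frac{\sqrt{412334475243836540 + 139065950 \sqrt{14}}}{590} \approx 1.0884 \cdot 10^{6}$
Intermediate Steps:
$G = 1184528799894$ ($G = \left(-1792142\right) \left(-660957\right) = 1184528799894$)
$P{\left(B,K \right)} = \sqrt{14}$
$H{\left(E,N \right)} = \frac{623}{295} + \frac{5593}{N}$ ($H{\left(E,N \right)} = - 7 \left(- \frac{89}{295} - \frac{799}{N}\right) = \frac{623}{295} + \frac{5593}{N}$)
$\sqrt{G + H{\left(170,P{\left(0,-31 \right)} \right)}} = \sqrt{1184528799894 + \left(\frac{623}{295} + \frac{5593}{\sqrt{14}}\right)} = \sqrt{1184528799894 + \left(\frac{623}{295} + 5593 \frac{\sqrt{14}}{14}\right)} = \sqrt{1184528799894 + \left(\frac{623}{295} + \frac{799 \sqrt{14}}{2}\right)} = \sqrt{\frac{349435995969353}{295} + \frac{799 \sqrt{14}}{2}}$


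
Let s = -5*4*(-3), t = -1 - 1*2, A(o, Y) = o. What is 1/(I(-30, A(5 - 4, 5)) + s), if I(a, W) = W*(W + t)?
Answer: 1/58 ≈ 0.017241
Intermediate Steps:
t = -3 (t = -1 - 2 = -3)
s = 60 (s = -20*(-3) = 60)
I(a, W) = W*(-3 + W) (I(a, W) = W*(W - 3) = W*(-3 + W))
1/(I(-30, A(5 - 4, 5)) + s) = 1/((5 - 4)*(-3 + (5 - 4)) + 60) = 1/(1*(-3 + 1) + 60) = 1/(1*(-2) + 60) = 1/(-2 + 60) = 1/58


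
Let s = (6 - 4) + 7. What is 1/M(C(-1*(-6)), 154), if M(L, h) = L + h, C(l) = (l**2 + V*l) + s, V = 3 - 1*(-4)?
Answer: 1/241 ≈ 0.0041494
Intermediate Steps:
s = 9 (s = 2 + 7 = 9)
V = 7 (V = 3 + 4 = 7)
C(l) = 9 + l**2 + 7*l (C(l) = (l**2 + 7*l) + 9 = 9 + l**2 + 7*l)
1/M(C(-1*(-6)), 154) = 1/((9 + (-1*(-6))**2 + 7*(-1*(-6))) + 154) = 1/((9 + 6**2 + 7*6) + 154) = 1/((9 + 36 + 42) + 154) = 1/(87 + 154) = 1/241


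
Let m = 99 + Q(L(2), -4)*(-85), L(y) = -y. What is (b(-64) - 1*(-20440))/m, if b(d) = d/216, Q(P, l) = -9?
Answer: 17246/729 ≈ 23.657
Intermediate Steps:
b(d) = d/216 (b(d) = d*(1/216) = d/216)
m = 864 (m = 99 - 9*(-85) = 99 + 765 = 864)
(b(-64) - 1*(-20440))/m = ((1/216)*(-64) - 1*(-20440))/864 = (-8/27 + 20440)*(1/864) = (551872/27)*(1/864) = 17246/729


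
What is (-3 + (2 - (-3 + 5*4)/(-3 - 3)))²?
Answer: 121/36 ≈ 3.3611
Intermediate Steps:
(-3 + (2 - (-3 + 5*4)/(-3 - 3)))² = (-3 + (2 - (-3 + 20)/(-6)))² = (-3 + (2 - 17*(-1)/6))² = (-3 + (2 - 1*(-17/6)))² = (-3 + (2 + 17/6))² = (-3 + 29/6)² = (11/6)² = 121/36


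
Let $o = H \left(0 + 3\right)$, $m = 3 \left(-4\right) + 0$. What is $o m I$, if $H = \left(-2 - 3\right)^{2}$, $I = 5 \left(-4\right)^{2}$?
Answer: $-72000$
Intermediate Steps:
$I = 80$ ($I = 5 \cdot 16 = 80$)
$H = 25$ ($H = \left(-5\right)^{2} = 25$)
$m = -12$ ($m = -12 + 0 = -12$)
$o = 75$ ($o = 25 \left(0 + 3\right) = 25 \cdot 3 = 75$)
$o m I = 75 \left(-12\right) 80 = \left(-900\right) 80 = -72000$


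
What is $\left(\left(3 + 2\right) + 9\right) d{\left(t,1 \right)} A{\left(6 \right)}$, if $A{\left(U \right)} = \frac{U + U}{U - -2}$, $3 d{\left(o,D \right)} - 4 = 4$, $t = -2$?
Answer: $56$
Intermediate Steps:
$d{\left(o,D \right)} = \frac{8}{3}$ ($d{\left(o,D \right)} = \frac{4}{3} + \frac{1}{3} \cdot 4 = \frac{4}{3} + \frac{4}{3} = \frac{8}{3}$)
$A{\left(U \right)} = \frac{2 U}{2 + U}$ ($A{\left(U \right)} = \frac{2 U}{U + 2} = \frac{2 U}{2 + U}$)
$\left(\left(3 + 2\right) + 9\right) d{\left(t,1 \right)} A{\left(6 \right)} = \left(\left(3 + 2\right) + 9\right) \frac{8}{3} \cdot 2 \cdot 6 \frac{1}{2 + 6} = \left(5 + 9\right) \frac{8}{3} \cdot 2 \cdot 6 \cdot \frac{1}{8} = 14 \cdot \frac{8}{3} \cdot 2 \cdot 6 \cdot \frac{1}{8} = \frac{112}{3} \cdot \frac{3}{2} = 56$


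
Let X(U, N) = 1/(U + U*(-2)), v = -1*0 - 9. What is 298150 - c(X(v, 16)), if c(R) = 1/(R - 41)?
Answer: 109719209/368 ≈ 2.9815e+5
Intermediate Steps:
v = -9 (v = 0 - 9 = -9)
X(U, N) = -1/U (X(U, N) = 1/(U - 2*U) = 1/(-U) = -1/U)
c(R) = 1/(-41 + R)
298150 - c(X(v, 16)) = 298150 - 1/(-41 - 1/(-9)) = 298150 - 1/(-41 - 1*(-1/9)) = 298150 - 1/(-41 + 1/9) = 298150 - 1/(-368/9) = 298150 - 1*(-9/368) = 298150 + 9/368 = 109719209/368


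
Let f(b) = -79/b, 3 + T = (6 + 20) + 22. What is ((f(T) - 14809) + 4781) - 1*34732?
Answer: -2014279/45 ≈ -44762.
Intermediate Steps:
T = 45 (T = -3 + ((6 + 20) + 22) = -3 + (26 + 22) = -3 + 48 = 45)
((f(T) - 14809) + 4781) - 1*34732 = ((-79/45 - 14809) + 4781) - 1*34732 = ((-79*1/45 - 14809) + 4781) - 34732 = ((-79/45 - 14809) + 4781) - 34732 = (-666484/45 + 4781) - 34732 = -451339/45 - 34732 = -2014279/45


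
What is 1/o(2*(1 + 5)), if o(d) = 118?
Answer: 1/118 ≈ 0.0084746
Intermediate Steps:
1/o(2*(1 + 5)) = 1/118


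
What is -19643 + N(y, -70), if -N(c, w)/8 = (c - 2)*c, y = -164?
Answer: -237435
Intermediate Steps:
N(c, w) = -8*c*(-2 + c) (N(c, w) = -8*(c - 2)*c = -8*(-2 + c)*c = -8*c*(-2 + c))
-19643 + N(y, -70) = -19643 + 8*(-164)*(2 - 1*(-164)) = -19643 + 8*(-164)*(2 + 164) = -19643 + 8*(-164)*166 = -19643 - 217792 = -237435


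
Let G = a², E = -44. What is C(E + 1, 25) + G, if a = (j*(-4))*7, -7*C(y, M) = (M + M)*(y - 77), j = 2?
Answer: 27952/7 ≈ 3993.1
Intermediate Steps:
C(y, M) = -2*M*(-77 + y)/7 (C(y, M) = -(M + M)*(y - 77)/7 = -2*M*(-77 + y)/7)
a = -56 (a = (2*(-4))*7 = -8*7 = -56)
G = 3136 (G = (-56)² = 3136)
C(E + 1, 25) + G = (2/7)*25*(77 - (-44 + 1)) + 3136 = (2/7)*25*(77 - 1*(-43)) + 3136 = (2/7)*25*(77 + 43) + 3136 = (2/7)*25*120 + 3136 = 6000/7 + 3136 = 27952/7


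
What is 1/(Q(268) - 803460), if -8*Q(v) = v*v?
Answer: -1/812438 ≈ -1.2309e-6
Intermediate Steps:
Q(v) = -v**2/8 (Q(v) = -v*v/8 = -v**2/8)
1/(Q(268) - 803460) = 1/(-1/8*268**2 - 803460) = 1/(-1/8*71824 - 803460) = 1/(-8978 - 803460) = 1/(-812438) = -1/812438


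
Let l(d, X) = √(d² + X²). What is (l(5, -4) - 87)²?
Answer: (87 - √41)² ≈ 6495.9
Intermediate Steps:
l(d, X) = √(X² + d²)
(l(5, -4) - 87)² = (√((-4)² + 5²) - 87)² = (√(16 + 25) - 87)² = (√41 - 87)² = (-87 + √41)²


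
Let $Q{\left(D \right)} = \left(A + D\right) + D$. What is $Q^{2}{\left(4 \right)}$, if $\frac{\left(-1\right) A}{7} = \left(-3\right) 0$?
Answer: $64$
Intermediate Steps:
$A = 0$ ($A = - 7 \left(\left(-3\right) 0\right) = \left(-7\right) 0 = 0$)
$Q{\left(D \right)} = 2 D$ ($Q{\left(D \right)} = \left(0 + D\right) + D = D + D = 2 D$)
$Q^{2}{\left(4 \right)} = \left(2 \cdot 4\right)^{2} = 8^{2} = 64$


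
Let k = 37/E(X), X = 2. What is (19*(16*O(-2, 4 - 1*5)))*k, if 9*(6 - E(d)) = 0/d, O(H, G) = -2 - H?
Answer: 0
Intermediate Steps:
E(d) = 6 (E(d) = 6 - 0/d = 6 - ⅑*0 = 6 + 0 = 6)
k = 37/6 ≈ 6.1667
(19*(16*O(-2, 4 - 1*5)))*k = (19*(16*(-2 - 1*(-2))))*(37/6) = (19*(16*(-2 + 2)))*(37/6) = (19*(16*0))*(37/6) = (19*0)*(37/6) = 0*(37/6) = 0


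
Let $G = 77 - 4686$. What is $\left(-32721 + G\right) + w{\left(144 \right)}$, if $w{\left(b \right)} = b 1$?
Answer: $-37186$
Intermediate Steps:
$w{\left(b \right)} = b$
$G = -4609$ ($G = 77 - 4686 = -4609$)
$\left(-32721 + G\right) + w{\left(144 \right)} = \left(-32721 - 4609\right) + 144 = -37330 + 144 = -37186$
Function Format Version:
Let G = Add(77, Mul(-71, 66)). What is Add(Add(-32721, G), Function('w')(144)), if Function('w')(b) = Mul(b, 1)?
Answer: -37186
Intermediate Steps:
Function('w')(b) = b
G = -4609 (G = Add(77, -4686) = -4609)
Add(Add(-32721, G), Function('w')(144)) = Add(Add(-32721, -4609), 144) = Add(-37330, 144) = -37186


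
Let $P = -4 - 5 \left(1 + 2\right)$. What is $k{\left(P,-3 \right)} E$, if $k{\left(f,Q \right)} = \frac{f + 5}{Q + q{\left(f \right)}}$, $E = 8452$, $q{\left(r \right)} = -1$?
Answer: $29582$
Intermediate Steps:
$P = -19$ ($P = -4 - 5 \cdot 3 = -4 - 15 = -19$)
$k{\left(f,Q \right)} = \frac{5 + f}{-1 + Q}$ ($k{\left(f,Q \right)} = \frac{f + 5}{Q - 1} = \frac{5 + f}{-1 + Q}$)
$k{\left(P,-3 \right)} E = \frac{5 - 19}{-1 - 3} \cdot 8452 = \frac{1}{-4} \left(-14\right) 8452 = \left(- \frac{1}{4}\right) \left(-14\right) 8452 = \frac{7}{2} \cdot 8452 = 29582$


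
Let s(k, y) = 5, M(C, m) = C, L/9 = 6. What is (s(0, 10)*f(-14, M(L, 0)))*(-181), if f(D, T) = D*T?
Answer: 684180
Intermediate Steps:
L = 54 (L = 9*6 = 54)
(s(0, 10)*f(-14, M(L, 0)))*(-181) = (5*(-14*54))*(-181) = (5*(-756))*(-181) = -3780*(-181) = 684180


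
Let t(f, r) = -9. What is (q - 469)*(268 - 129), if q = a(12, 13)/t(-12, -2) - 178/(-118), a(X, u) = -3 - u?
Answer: -34373866/531 ≈ -64734.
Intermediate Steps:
q = 1745/531 (q = (-3 - 1*13)/(-9) - 178/(-118) = (-3 - 13)*(-1/9) - 178*(-1/118) = -16*(-1/9) + 89/59 = 16/9 + 89/59 = 1745/531 ≈ 3.2863)
(q - 469)*(268 - 129) = (1745/531 - 469)*(268 - 129) = -247294/531*139 = -34373866/531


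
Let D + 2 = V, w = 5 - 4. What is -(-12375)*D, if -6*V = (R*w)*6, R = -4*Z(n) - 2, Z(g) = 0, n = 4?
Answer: 0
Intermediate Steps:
w = 1
R = -2 (R = -4*0 - 2 = 0 - 2 = -2)
V = 2 (V = -(-2*1)*6/6 = -(-1)*6/3 = -1/6*(-12) = 2)
D = 0 (D = -2 + 2 = 0)
-(-12375)*D = -(-12375)*0 = -2475*0 = 0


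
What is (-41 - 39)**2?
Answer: 6400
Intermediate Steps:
(-41 - 39)**2 = (-80)**2 = 6400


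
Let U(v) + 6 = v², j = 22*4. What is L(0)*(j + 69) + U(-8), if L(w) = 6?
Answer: 1000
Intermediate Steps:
j = 88
U(v) = -6 + v²
L(0)*(j + 69) + U(-8) = 6*(88 + 69) + (-6 + (-8)²) = 6*157 + (-6 + 64) = 942 + 58 = 1000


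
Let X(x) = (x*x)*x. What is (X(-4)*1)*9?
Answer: -576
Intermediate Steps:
X(x) = x³ (X(x) = x²*x = x³)
(X(-4)*1)*9 = ((-4)³*1)*9 = -64*1*9 = -64*9 = -576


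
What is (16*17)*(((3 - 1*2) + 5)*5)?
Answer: 8160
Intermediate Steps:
(16*17)*(((3 - 1*2) + 5)*5) = 272*(((3 - 2) + 5)*5) = 272*((1 + 5)*5) = 272*(6*5) = 272*30 = 8160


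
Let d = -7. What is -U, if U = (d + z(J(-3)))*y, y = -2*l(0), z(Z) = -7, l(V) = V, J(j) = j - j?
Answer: 0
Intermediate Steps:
J(j) = 0
y = 0 (y = -2*0 = 0)
U = 0 (U = (-7 - 7)*0 = -14*0 = 0)
-U = -1*0 = 0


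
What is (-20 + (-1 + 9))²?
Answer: 144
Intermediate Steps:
(-20 + (-1 + 9))² = (-20 + 8)² = (-12)² = 144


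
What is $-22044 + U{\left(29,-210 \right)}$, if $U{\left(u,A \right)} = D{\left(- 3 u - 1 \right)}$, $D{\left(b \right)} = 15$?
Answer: $-22029$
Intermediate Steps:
$U{\left(u,A \right)} = 15$
$-22044 + U{\left(29,-210 \right)} = -22044 + 15 = -22029$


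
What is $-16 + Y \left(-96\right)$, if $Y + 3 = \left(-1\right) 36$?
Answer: $3728$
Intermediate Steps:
$Y = -39$ ($Y = -3 - 36 = -39$)
$-16 + Y \left(-96\right) = -16 - -3744 = -16 + 3744 = 3728$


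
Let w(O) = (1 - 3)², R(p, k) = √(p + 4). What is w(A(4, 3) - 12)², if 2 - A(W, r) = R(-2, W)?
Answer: 16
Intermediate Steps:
R(p, k) = √(4 + p)
A(W, r) = 2 - √2 (A(W, r) = 2 - √(4 - 2) = 2 - √2)
w(O) = 4 (w(O) = (-2)² = 4)
w(A(4, 3) - 12)² = 4² = 16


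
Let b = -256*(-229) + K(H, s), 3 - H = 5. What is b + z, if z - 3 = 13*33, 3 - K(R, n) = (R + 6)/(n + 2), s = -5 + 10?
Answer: 413409/7 ≈ 59058.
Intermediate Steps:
H = -2 (H = 3 - 1*5 = 3 - 5 = -2)
s = 5
K(R, n) = 3 - (6 + R)/(2 + n) (K(R, n) = 3 - (R + 6)/(n + 2) = 3 - (6 + R)/(2 + n))
b = 410385/7 (b = -256*(-229) + (-1*(-2) + 3*5)/(2 + 5) = 58624 + (2 + 15)/7 = 58624 + (⅐)*17 = 58624 + 17/7 = 410385/7 ≈ 58626.)
z = 432 (z = 3 + 13*33 = 3 + 429 = 432)
b + z = 410385/7 + 432 = 413409/7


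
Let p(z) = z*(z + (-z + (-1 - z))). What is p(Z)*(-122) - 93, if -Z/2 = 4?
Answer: 6739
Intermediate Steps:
Z = -8 (Z = -2*4 = -8)
p(z) = z*(-1 - z) (p(z) = z*(z + (-1 - 2*z)) = z*(-1 - z))
p(Z)*(-122) - 93 = -1*(-8)*(1 - 8)*(-122) - 93 = -1*(-8)*(-7)*(-122) - 93 = -56*(-122) - 93 = 6832 - 93 = 6739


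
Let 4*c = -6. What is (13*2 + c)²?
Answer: 2401/4 ≈ 600.25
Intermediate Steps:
c = -3/2 (c = (¼)*(-6) = -3/2 ≈ -1.5000)
(13*2 + c)² = (13*2 - 3/2)² = (26 - 3/2)² = (49/2)² = 2401/4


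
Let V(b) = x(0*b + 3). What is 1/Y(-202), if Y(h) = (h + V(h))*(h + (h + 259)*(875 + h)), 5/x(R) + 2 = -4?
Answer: -6/46439503 ≈ -1.2920e-7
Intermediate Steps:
x(R) = -⅚ (x(R) = 5/(-2 - 4) = 5/(-6) = 5*(-⅙) = -⅚)
V(b) = -⅚
Y(h) = (-⅚ + h)*(h + (259 + h)*(875 + h)) (Y(h) = (h - ⅚)*(h + (h + 259)*(875 + h)) = (-⅚ + h)*(h + (259 + h)*(875 + h)))
1/Y(-202) = 1/(-1133125/6 + (-202)³ + (6805/6)*(-202)² + (1354075/6)*(-202)) = 1/(-1133125/6 - 8242408 + (6805/6)*40804 - 136761575/3) = 1/(-1133125/6 - 8242408 + 138835610/3 - 136761575/3) = 1/(-46439503/6) = -6/46439503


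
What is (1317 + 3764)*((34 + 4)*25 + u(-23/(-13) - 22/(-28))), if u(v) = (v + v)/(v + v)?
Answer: 4832031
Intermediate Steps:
u(v) = 1 (u(v) = (2*v)/((2*v)) = (2*v)*(1/(2*v)) = 1)
(1317 + 3764)*((34 + 4)*25 + u(-23/(-13) - 22/(-28))) = (1317 + 3764)*((34 + 4)*25 + 1) = 5081*(38*25 + 1) = 5081*(950 + 1) = 5081*951 = 4832031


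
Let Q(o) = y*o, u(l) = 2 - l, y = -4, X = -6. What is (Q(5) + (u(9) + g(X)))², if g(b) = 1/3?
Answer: 6400/9 ≈ 711.11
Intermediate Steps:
g(b) = ⅓
Q(o) = -4*o
(Q(5) + (u(9) + g(X)))² = (-4*5 + ((2 - 1*9) + ⅓))² = (-20 + ((2 - 9) + ⅓))² = (-20 + (-7 + ⅓))² = (-20 - 20/3)² = (-80/3)² = 6400/9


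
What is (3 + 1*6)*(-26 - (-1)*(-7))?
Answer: -297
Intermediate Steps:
(3 + 1*6)*(-26 - (-1)*(-7)) = (3 + 6)*(-26 - 1*7) = 9*(-26 - 7) = 9*(-33) = -297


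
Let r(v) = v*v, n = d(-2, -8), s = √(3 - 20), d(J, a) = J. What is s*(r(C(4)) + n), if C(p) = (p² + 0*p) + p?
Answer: 398*I*√17 ≈ 1641.0*I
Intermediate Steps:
C(p) = p + p² (C(p) = (p² + 0) + p = p² + p = p + p²)
s = I*√17 (s = √(-17) = I*√17 ≈ 4.1231*I)
n = -2
r(v) = v²
s*(r(C(4)) + n) = (I*√17)*((4*(1 + 4))² - 2) = (I*√17)*((4*5)² - 2) = (I*√17)*(20² - 2) = (I*√17)*(400 - 2) = (I*√17)*398 = 398*I*√17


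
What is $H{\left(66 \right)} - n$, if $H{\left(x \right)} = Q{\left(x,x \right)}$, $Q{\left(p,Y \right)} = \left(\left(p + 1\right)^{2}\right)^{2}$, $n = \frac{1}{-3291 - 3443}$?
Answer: $\frac{135697648815}{6734} \approx 2.0151 \cdot 10^{7}$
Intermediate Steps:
$n = - \frac{1}{6734}$ ($n = \frac{1}{-6734} = - \frac{1}{6734} \approx -0.0001485$)
$Q{\left(p,Y \right)} = \left(1 + p\right)^{4}$ ($Q{\left(p,Y \right)} = \left(\left(1 + p\right)^{2}\right)^{2} = \left(1 + p\right)^{4}$)
$H{\left(x \right)} = \left(1 + x\right)^{4}$
$H{\left(66 \right)} - n = \left(1 + 66\right)^{4} - - \frac{1}{6734} = 67^{4} + \frac{1}{6734} = 20151121 + \frac{1}{6734} = \frac{135697648815}{6734}$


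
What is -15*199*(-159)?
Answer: 474615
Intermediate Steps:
-15*199*(-159) = -2985*(-159) = 474615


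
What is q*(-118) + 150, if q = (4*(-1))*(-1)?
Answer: -322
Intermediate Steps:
q = 4 (q = -4*(-1) = 4)
q*(-118) + 150 = 4*(-118) + 150 = -472 + 150 = -322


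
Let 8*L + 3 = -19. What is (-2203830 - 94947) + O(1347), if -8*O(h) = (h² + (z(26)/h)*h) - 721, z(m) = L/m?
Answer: -2101206005/832 ≈ -2.5255e+6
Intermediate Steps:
L = -11/4 (L = -3/8 + (⅛)*(-19) = -3/8 - 19/8 = -11/4 ≈ -2.7500)
z(m) = -11/(4*m)
O(h) = 74995/832 - h²/8 (O(h) = -((h² + ((-11/4/26)/h)*h) - 721)/8 = -((h² + ((-11/4*1/26)/h)*h) - 721)/8 = -((h² + (-11/(104*h))*h) - 721)/8 = -((h² - 11/104) - 721)/8 = -((-11/104 + h²) - 721)/8 = -(-74995/104 + h²)/8 = 74995/832 - h²/8)
(-2203830 - 94947) + O(1347) = (-2203830 - 94947) + (74995/832 - ⅛*1347²) = -2298777 + (74995/832 - ⅛*1814409) = -2298777 + (74995/832 - 1814409/8) = -2298777 - 188623541/832 = -2101206005/832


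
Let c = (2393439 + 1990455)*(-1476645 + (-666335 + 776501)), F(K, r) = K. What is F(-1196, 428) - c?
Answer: 5990499088030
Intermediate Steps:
c = -5990499089226 (c = 4383894*(-1476645 + 110166) = 4383894*(-1366479) = -5990499089226)
F(-1196, 428) - c = -1196 - 1*(-5990499089226) = -1196 + 5990499089226 = 5990499088030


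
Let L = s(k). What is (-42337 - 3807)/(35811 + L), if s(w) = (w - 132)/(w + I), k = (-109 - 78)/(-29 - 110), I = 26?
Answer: -87696672/68049725 ≈ -1.2887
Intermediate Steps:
k = 187/139 (k = -187/(-139) = -187*(-1/139) = 187/139 ≈ 1.3453)
s(w) = (-132 + w)/(26 + w) (s(w) = (w - 132)/(w + 26) = (-132 + w)/(26 + w))
L = -18161/3801 (L = (-132 + 187/139)/(26 + 187/139) = -18161/139/(3801/139) = (139/3801)*(-18161/139) = -18161/3801 ≈ -4.7780)
(-42337 - 3807)/(35811 + L) = (-42337 - 3807)/(35811 - 18161/3801) = -46144/136099450/3801 = -46144*3801/136099450 = -87696672/68049725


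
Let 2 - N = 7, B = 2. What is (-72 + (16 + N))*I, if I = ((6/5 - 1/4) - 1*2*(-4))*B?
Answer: -10919/10 ≈ -1091.9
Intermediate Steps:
N = -5 (N = 2 - 1*7 = 2 - 7 = -5)
I = 179/10 (I = ((6/5 - 1/4) - 1*2*(-4))*2 = ((6*(1/5) - 1*1/4) - 2*(-4))*2 = ((6/5 - 1/4) + 8)*2 = (19/20 + 8)*2 = (179/20)*2 = 179/10 ≈ 17.900)
(-72 + (16 + N))*I = (-72 + (16 - 5))*(179/10) = (-72 + 11)*(179/10) = -61*179/10 = -10919/10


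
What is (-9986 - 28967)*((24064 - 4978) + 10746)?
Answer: -1162045896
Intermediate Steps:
(-9986 - 28967)*((24064 - 4978) + 10746) = -38953*(19086 + 10746) = -38953*29832 = -1162045896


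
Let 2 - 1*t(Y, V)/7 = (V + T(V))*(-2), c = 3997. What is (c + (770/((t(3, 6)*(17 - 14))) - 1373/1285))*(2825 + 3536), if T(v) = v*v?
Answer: 4213884288943/165765 ≈ 2.5421e+7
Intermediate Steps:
T(v) = v²
t(Y, V) = 14 + 14*V + 14*V² (t(Y, V) = 14 - 7*(V + V²)*(-2) = 14 - 7*(-2*V - 2*V²) = 14 + (14*V + 14*V²) = 14 + 14*V + 14*V²)
(c + (770/((t(3, 6)*(17 - 14))) - 1373/1285))*(2825 + 3536) = (3997 + (770/(((14 + 14*6 + 14*6²)*(17 - 14))) - 1373/1285))*(2825 + 3536) = (3997 + (770/(((14 + 84 + 14*36)*3)) - 1373*1/1285))*6361 = (3997 + (770/(((14 + 84 + 504)*3)) - 1373/1285))*6361 = (3997 + (770/((602*3)) - 1373/1285))*6361 = (3997 + (770/1806 - 1373/1285))*6361 = (3997 + (770*(1/1806) - 1373/1285))*6361 = (3997 + (55/129 - 1373/1285))*6361 = (3997 - 106442/165765)*6361 = (662456263/165765)*6361 = 4213884288943/165765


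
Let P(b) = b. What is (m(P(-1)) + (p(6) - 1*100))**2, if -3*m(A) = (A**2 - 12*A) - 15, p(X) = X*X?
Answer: 36100/9 ≈ 4011.1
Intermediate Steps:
p(X) = X**2
m(A) = 5 + 4*A - A**2/3 (m(A) = -((A**2 - 12*A) - 15)/3 = -(-15 + A**2 - 12*A)/3 = 5 + 4*A - A**2/3)
(m(P(-1)) + (p(6) - 1*100))**2 = ((5 + 4*(-1) - 1/3*(-1)**2) + (6**2 - 1*100))**2 = ((5 - 4 - 1/3*1) + (36 - 100))**2 = ((5 - 4 - 1/3) - 64)**2 = (2/3 - 64)**2 = (-190/3)**2 = 36100/9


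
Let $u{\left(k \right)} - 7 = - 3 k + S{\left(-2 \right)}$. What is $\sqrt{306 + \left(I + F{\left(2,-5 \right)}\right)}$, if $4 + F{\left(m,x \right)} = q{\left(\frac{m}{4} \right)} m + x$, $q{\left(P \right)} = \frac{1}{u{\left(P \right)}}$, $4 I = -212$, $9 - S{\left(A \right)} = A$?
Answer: $\frac{2 \sqrt{66462}}{33} \approx 15.624$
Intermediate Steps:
$S{\left(A \right)} = 9 - A$
$u{\left(k \right)} = 18 - 3 k$ ($u{\left(k \right)} = 7 - \left(-11 + 3 k\right) = 18 - 3 k$)
$I = -53$ ($I = \frac{1}{4} \left(-212\right) = -53$)
$q{\left(P \right)} = \frac{1}{18 - 3 P}$
$F{\left(m,x \right)} = -4 + x - \frac{m}{-18 + \frac{3 m}{4}}$ ($F{\left(m,x \right)} = -4 + \left(- \frac{1}{-18 + 3 \frac{m}{4}} m + x\right) = -4 + \left(- \frac{1}{-18 + \frac{3 m}{4}} m + x\right) = -4 - \left(- x + \frac{m}{-18 + \frac{3 m}{4}}\right) = -4 + x - \frac{m}{-18 + \frac{3 m}{4}}$)
$\sqrt{306 + \left(I + F{\left(2,-5 \right)}\right)} = \sqrt{306 - \left(53 - \frac{\left(- \frac{4}{3}\right) 2 + \left(-24 + 2\right) \left(-4 - 5\right)}{-24 + 2}\right)} = \sqrt{306 - \left(53 - \frac{- \frac{8}{3} - -198}{-22}\right)} = \sqrt{306 - \left(53 + \frac{- \frac{8}{3} + 198}{22}\right)} = \sqrt{306 - \frac{2042}{33}} = \sqrt{\frac{8056}{33}} = \frac{2 \sqrt{66462}}{33}$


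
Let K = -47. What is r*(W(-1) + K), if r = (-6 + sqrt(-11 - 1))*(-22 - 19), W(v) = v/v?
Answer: -11316 + 3772*I*sqrt(3) ≈ -11316.0 + 6533.3*I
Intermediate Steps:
W(v) = 1
r = 246 - 82*I*sqrt(3) (r = (-6 + sqrt(-12))*(-41) = (-6 + 2*I*sqrt(3))*(-41) = 246 - 82*I*sqrt(3) ≈ 246.0 - 142.03*I)
r*(W(-1) + K) = (246 - 82*I*sqrt(3))*(1 - 47) = (246 - 82*I*sqrt(3))*(-46) = -11316 + 3772*I*sqrt(3)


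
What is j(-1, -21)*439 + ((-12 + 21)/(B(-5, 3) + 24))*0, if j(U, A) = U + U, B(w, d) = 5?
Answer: -878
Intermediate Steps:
j(U, A) = 2*U
j(-1, -21)*439 + ((-12 + 21)/(B(-5, 3) + 24))*0 = (2*(-1))*439 + ((-12 + 21)/(5 + 24))*0 = -2*439 + (9/29)*0 = -878 + (9*(1/29))*0 = -878 + (9/29)*0 = -878 + 0 = -878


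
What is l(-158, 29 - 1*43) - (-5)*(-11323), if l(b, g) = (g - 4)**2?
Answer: -56291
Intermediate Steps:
l(b, g) = (-4 + g)**2
l(-158, 29 - 1*43) - (-5)*(-11323) = (-4 + (29 - 1*43))**2 - (-5)*(-11323) = (-4 + (29 - 43))**2 - 1*56615 = (-4 - 14)**2 - 56615 = (-18)**2 - 56615 = 324 - 56615 = -56291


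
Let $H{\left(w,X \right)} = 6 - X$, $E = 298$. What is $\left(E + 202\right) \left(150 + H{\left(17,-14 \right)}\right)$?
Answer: $85000$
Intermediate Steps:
$\left(E + 202\right) \left(150 + H{\left(17,-14 \right)}\right) = \left(298 + 202\right) \left(150 + \left(6 - -14\right)\right) = 500 \left(150 + \left(6 + 14\right)\right) = 500 \left(150 + 20\right) = 500 \cdot 170 = 85000$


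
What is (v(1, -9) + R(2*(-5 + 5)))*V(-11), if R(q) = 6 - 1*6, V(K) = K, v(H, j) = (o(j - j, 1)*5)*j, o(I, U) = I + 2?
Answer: 990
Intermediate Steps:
o(I, U) = 2 + I
v(H, j) = 10*j (v(H, j) = ((2 + (j - j))*5)*j = ((2 + 0)*5)*j = (2*5)*j = 10*j)
R(q) = 0 (R(q) = 6 - 6 = 0)
(v(1, -9) + R(2*(-5 + 5)))*V(-11) = (10*(-9) + 0)*(-11) = (-90 + 0)*(-11) = -90*(-11) = 990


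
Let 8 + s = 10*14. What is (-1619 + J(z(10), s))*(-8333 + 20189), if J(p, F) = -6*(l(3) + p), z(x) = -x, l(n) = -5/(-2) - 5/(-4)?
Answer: -18750264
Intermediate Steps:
l(n) = 15/4 (l(n) = -5*(-½) - 5*(-¼) = 5/2 + 5/4 = 15/4)
s = 132 (s = -8 + 10*14 = -8 + 140 = 132)
J(p, F) = -45/2 - 6*p (J(p, F) = -6*(15/4 + p) = -45/2 - 6*p)
(-1619 + J(z(10), s))*(-8333 + 20189) = (-1619 + (-45/2 - (-6)*10))*(-8333 + 20189) = (-1619 + (-45/2 - 6*(-10)))*11856 = (-1619 + (-45/2 + 60))*11856 = (-1619 + 75/2)*11856 = -3163/2*11856 = -18750264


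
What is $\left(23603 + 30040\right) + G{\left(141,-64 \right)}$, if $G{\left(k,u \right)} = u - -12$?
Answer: $53591$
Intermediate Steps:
$G{\left(k,u \right)} = 12 + u$ ($G{\left(k,u \right)} = u + 12 = 12 + u$)
$\left(23603 + 30040\right) + G{\left(141,-64 \right)} = \left(23603 + 30040\right) + \left(12 - 64\right) = 53643 - 52 = 53591$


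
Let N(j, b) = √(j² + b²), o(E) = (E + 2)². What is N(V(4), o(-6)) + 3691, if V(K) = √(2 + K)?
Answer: 3691 + √262 ≈ 3707.2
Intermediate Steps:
o(E) = (2 + E)²
N(j, b) = √(b² + j²)
N(V(4), o(-6)) + 3691 = √(((2 - 6)²)² + (√(2 + 4))²) + 3691 = √(((-4)²)² + (√6)²) + 3691 = √(16² + 6) + 3691 = √(256 + 6) + 3691 = √262 + 3691 = 3691 + √262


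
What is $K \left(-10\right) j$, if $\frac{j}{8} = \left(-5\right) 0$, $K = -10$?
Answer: $0$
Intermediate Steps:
$j = 0$ ($j = 8 \left(\left(-5\right) 0\right) = 8 \cdot 0 = 0$)
$K \left(-10\right) j = \left(-10\right) \left(-10\right) 0 = 100 \cdot 0 = 0$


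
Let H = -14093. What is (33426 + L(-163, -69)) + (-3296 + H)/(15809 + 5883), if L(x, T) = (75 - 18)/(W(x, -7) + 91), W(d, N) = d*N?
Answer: 20301691385/607376 ≈ 33425.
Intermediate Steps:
W(d, N) = N*d
L(x, T) = 57/(91 - 7*x) (L(x, T) = (75 - 18)/(-7*x + 91) = 57/(91 - 7*x))
(33426 + L(-163, -69)) + (-3296 + H)/(15809 + 5883) = (33426 - 57/(-91 + 7*(-163))) + (-3296 - 14093)/(15809 + 5883) = (33426 - 57/(-91 - 1141)) - 17389/21692 = (33426 - 57/(-1232)) - 17389*1/21692 = (33426 - 57*(-1/1232)) - 17389/21692 = (33426 + 57/1232) - 17389/21692 = 41180889/1232 - 17389/21692 = 20301691385/607376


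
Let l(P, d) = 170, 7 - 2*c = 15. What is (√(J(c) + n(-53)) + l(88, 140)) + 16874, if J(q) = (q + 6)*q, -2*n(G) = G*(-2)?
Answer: 17044 + I*√61 ≈ 17044.0 + 7.8102*I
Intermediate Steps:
c = -4 (c = 7/2 - ½*15 = 7/2 - 15/2 = -4)
n(G) = G (n(G) = -G*(-2)/2 = -(-1)*G = G)
J(q) = q*(6 + q) (J(q) = (6 + q)*q = q*(6 + q))
(√(J(c) + n(-53)) + l(88, 140)) + 16874 = (√(-4*(6 - 4) - 53) + 170) + 16874 = (√(-4*2 - 53) + 170) + 16874 = (√(-8 - 53) + 170) + 16874 = (√(-61) + 170) + 16874 = (I*√61 + 170) + 16874 = (170 + I*√61) + 16874 = 17044 + I*√61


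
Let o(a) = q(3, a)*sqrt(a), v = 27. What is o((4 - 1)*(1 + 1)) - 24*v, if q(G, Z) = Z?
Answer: -648 + 6*sqrt(6) ≈ -633.30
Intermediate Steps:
o(a) = a**(3/2) (o(a) = a*sqrt(a) = a**(3/2))
o((4 - 1)*(1 + 1)) - 24*v = ((4 - 1)*(1 + 1))**(3/2) - 24*27 = (3*2)**(3/2) - 648 = 6**(3/2) - 648 = 6*sqrt(6) - 648 = -648 + 6*sqrt(6)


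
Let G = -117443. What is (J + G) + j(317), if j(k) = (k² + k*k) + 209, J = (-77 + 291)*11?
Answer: 86098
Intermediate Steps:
J = 2354 (J = 214*11 = 2354)
j(k) = 209 + 2*k² (j(k) = (k² + k²) + 209 = 2*k² + 209 = 209 + 2*k²)
(J + G) + j(317) = (2354 - 117443) + (209 + 2*317²) = -115089 + (209 + 2*100489) = -115089 + (209 + 200978) = -115089 + 201187 = 86098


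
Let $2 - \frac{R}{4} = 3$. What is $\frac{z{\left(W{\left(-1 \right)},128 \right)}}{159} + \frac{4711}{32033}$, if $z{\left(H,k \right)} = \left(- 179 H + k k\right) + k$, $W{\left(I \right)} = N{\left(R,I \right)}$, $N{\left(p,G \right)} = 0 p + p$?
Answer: $\frac{552613573}{5093247} \approx 108.5$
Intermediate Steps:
$R = -4$ ($R = 8 - 12 = -4$)
$N{\left(p,G \right)} = p$ ($N{\left(p,G \right)} = 0 + p = p$)
$W{\left(I \right)} = -4$
$z{\left(H,k \right)} = k + k^{2} - 179 H$ ($z{\left(H,k \right)} = \left(- 179 H + k^{2}\right) + k = \left(k^{2} - 179 H\right) + k = k + k^{2} - 179 H$)
$\frac{z{\left(W{\left(-1 \right)},128 \right)}}{159} + \frac{4711}{32033} = \frac{128 + 128^{2} - -716}{159} + \frac{4711}{32033} = \left(128 + 16384 + 716\right) \frac{1}{159} + 4711 \cdot \frac{1}{32033} = 17228 \cdot \frac{1}{159} + \frac{4711}{32033} = \frac{17228}{159} + \frac{4711}{32033} = \frac{552613573}{5093247}$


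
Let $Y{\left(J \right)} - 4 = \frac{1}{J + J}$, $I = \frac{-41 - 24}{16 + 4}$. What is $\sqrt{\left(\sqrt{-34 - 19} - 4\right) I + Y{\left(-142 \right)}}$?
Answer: $\frac{\sqrt{342717 - 65533 i \sqrt{53}}}{142} \approx 4.8025 - 2.4633 i$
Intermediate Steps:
$I = - \frac{13}{4}$ ($I = - \frac{65}{20} = \left(-65\right) \frac{1}{20} = - \frac{13}{4} \approx -3.25$)
$Y{\left(J \right)} = 4 + \frac{1}{2 J}$ ($Y{\left(J \right)} = 4 + \frac{1}{J + J} = 4 + \frac{1}{2 J}$)
$\sqrt{\left(\sqrt{-34 - 19} - 4\right) I + Y{\left(-142 \right)}} = \sqrt{\left(\sqrt{-34 - 19} - 4\right) \left(- \frac{13}{4}\right) + \left(4 + \frac{1}{2 \left(-142\right)}\right)} = \sqrt{\left(\sqrt{-53} - 4\right) \left(- \frac{13}{4}\right) + \left(4 + \frac{1}{2} \left(- \frac{1}{142}\right)\right)} = \sqrt{\left(i \sqrt{53} - 4\right) \left(- \frac{13}{4}\right) + \left(4 - \frac{1}{284}\right)} = \sqrt{\left(-4 + i \sqrt{53}\right) \left(- \frac{13}{4}\right) + \frac{1135}{284}} = \sqrt{\left(13 - \frac{13 i \sqrt{53}}{4}\right) + \frac{1135}{284}} = \sqrt{\frac{4827}{284} - \frac{13 i \sqrt{53}}{4}}$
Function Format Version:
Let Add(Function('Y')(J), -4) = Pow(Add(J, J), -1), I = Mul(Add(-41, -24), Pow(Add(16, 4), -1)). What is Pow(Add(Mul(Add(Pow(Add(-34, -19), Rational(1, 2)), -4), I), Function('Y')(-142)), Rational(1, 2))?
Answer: Mul(Rational(1, 142), Pow(Add(342717, Mul(-65533, I, Pow(53, Rational(1, 2)))), Rational(1, 2))) ≈ Add(4.8025, Mul(-2.4633, I))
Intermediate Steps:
I = Rational(-13, 4) (I = Mul(-65, Pow(20, -1)) = Mul(-65, Rational(1, 20)) = Rational(-13, 4) ≈ -3.2500)
Function('Y')(J) = Add(4, Mul(Rational(1, 2), Pow(J, -1))) (Function('Y')(J) = Add(4, Pow(Add(J, J), -1)) = Add(4, Pow(Mul(2, J), -1)) = Add(4, Mul(Rational(1, 2), Pow(J, -1))))
Pow(Add(Mul(Add(Pow(Add(-34, -19), Rational(1, 2)), -4), I), Function('Y')(-142)), Rational(1, 2)) = Pow(Add(Mul(Add(Pow(Add(-34, -19), Rational(1, 2)), -4), Rational(-13, 4)), Add(4, Mul(Rational(1, 2), Pow(-142, -1)))), Rational(1, 2)) = Pow(Add(Mul(Add(Pow(-53, Rational(1, 2)), -4), Rational(-13, 4)), Add(4, Mul(Rational(1, 2), Rational(-1, 142)))), Rational(1, 2)) = Pow(Add(Mul(Add(Mul(I, Pow(53, Rational(1, 2))), -4), Rational(-13, 4)), Add(4, Rational(-1, 284))), Rational(1, 2)) = Pow(Add(Mul(Add(-4, Mul(I, Pow(53, Rational(1, 2)))), Rational(-13, 4)), Rational(1135, 284)), Rational(1, 2)) = Pow(Add(Add(13, Mul(Rational(-13, 4), I, Pow(53, Rational(1, 2)))), Rational(1135, 284)), Rational(1, 2)) = Pow(Add(Rational(4827, 284), Mul(Rational(-13, 4), I, Pow(53, Rational(1, 2)))), Rational(1, 2))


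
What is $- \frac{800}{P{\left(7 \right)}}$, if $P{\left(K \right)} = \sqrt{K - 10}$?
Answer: $\frac{800 i \sqrt{3}}{3} \approx 461.88 i$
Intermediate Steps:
$P{\left(K \right)} = \sqrt{-10 + K}$
$- \frac{800}{P{\left(7 \right)}} = - \frac{800}{\sqrt{-10 + 7}} = - \frac{800}{\sqrt{-3}} = - \frac{800}{i \sqrt{3}} = - 800 \left(- \frac{i \sqrt{3}}{3}\right) = \frac{800 i \sqrt{3}}{3}$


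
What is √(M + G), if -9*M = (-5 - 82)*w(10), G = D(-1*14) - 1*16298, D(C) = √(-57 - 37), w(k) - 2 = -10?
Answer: √(-147378 + 9*I*√94)/3 ≈ 0.037883 + 127.97*I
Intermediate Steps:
w(k) = -8 (w(k) = 2 - 10 = -8)
D(C) = I*√94 (D(C) = √(-94) = I*√94)
G = -16298 + I*√94 (G = I*√94 - 1*16298 = I*√94 - 16298 = -16298 + I*√94 ≈ -16298.0 + 9.6954*I)
M = -232/3 (M = -(-5 - 82)*(-8)/9 = -(-29)*(-8)/3 = -⅑*696 = -232/3 ≈ -77.333)
√(M + G) = √(-232/3 + (-16298 + I*√94)) = √(-49126/3 + I*√94)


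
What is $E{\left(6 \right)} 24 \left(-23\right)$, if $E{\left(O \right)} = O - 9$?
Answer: $1656$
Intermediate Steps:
$E{\left(O \right)} = -9 + O$ ($E{\left(O \right)} = O - 9 = -9 + O$)
$E{\left(6 \right)} 24 \left(-23\right) = \left(-9 + 6\right) 24 \left(-23\right) = \left(-3\right) 24 \left(-23\right) = \left(-72\right) \left(-23\right) = 1656$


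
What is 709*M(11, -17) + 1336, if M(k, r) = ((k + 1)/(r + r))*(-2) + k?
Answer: 163803/17 ≈ 9635.5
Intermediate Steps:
M(k, r) = k - (1 + k)/r (M(k, r) = ((1 + k)/((2*r)))*(-2) + k = ((1 + k)*(1/(2*r)))*(-2) + k = ((1 + k)/(2*r))*(-2) + k = -(1 + k)/r + k = k - (1 + k)/r)
709*M(11, -17) + 1336 = 709*((-1 - 1*11 + 11*(-17))/(-17)) + 1336 = 709*(-(-1 - 11 - 187)/17) + 1336 = 709*(-1/17*(-199)) + 1336 = 709*(199/17) + 1336 = 141091/17 + 1336 = 163803/17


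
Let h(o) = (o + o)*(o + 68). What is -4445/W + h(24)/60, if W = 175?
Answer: 241/5 ≈ 48.200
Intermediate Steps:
h(o) = 2*o*(68 + o) (h(o) = (2*o)*(68 + o) = 2*o*(68 + o))
-4445/W + h(24)/60 = -4445/175 + (2*24*(68 + 24))/60 = -4445*1/175 + (2*24*92)*(1/60) = -127/5 + 4416*(1/60) = -127/5 + 368/5 = 241/5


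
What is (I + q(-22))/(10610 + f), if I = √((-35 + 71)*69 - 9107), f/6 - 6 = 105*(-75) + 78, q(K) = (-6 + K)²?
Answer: -98/4517 - I*√6623/36136 ≈ -0.021696 - 0.0022521*I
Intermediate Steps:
f = -46746 (f = 36 + 6*(105*(-75) + 78) = 36 + 6*(-7875 + 78) = 36 + 6*(-7797) = 36 - 46782 = -46746)
I = I*√6623 (I = √(36*69 - 9107) = √(2484 - 9107) = √(-6623) = I*√6623 ≈ 81.382*I)
(I + q(-22))/(10610 + f) = (I*√6623 + (-6 - 22)²)/(10610 - 46746) = (I*√6623 + (-28)²)/(-36136) = (I*√6623 + 784)*(-1/36136) = (784 + I*√6623)*(-1/36136) = -98/4517 - I*√6623/36136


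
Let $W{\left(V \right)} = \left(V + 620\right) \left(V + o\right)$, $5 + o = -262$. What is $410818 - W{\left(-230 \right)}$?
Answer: $604648$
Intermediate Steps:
$o = -267$ ($o = -5 - 262 = -267$)
$W{\left(V \right)} = \left(-267 + V\right) \left(620 + V\right)$ ($W{\left(V \right)} = \left(V + 620\right) \left(V - 267\right) = \left(620 + V\right) \left(-267 + V\right) = \left(-267 + V\right) \left(620 + V\right)$)
$410818 - W{\left(-230 \right)} = 410818 - \left(-165540 + \left(-230\right)^{2} + 353 \left(-230\right)\right) = 410818 - \left(-165540 + 52900 - 81190\right) = 410818 - -193830 = 410818 + 193830 = 604648$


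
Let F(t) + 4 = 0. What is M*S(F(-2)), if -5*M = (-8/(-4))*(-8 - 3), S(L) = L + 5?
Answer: 22/5 ≈ 4.4000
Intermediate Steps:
F(t) = -4 (F(t) = -4 + 0 = -4)
S(L) = 5 + L
M = 22/5 (M = -(-8/(-4))*(-8 - 3)/5 = -(-8*(-¼))*(-11)/5 = -2*(-11)/5 = -⅕*(-22) = 22/5 ≈ 4.4000)
M*S(F(-2)) = 22*(5 - 4)/5 = (22/5)*1 = 22/5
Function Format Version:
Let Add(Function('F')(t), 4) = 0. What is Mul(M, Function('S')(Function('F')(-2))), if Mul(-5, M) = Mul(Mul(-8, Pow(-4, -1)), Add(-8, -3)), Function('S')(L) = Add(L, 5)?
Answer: Rational(22, 5) ≈ 4.4000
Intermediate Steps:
Function('F')(t) = -4 (Function('F')(t) = Add(-4, 0) = -4)
Function('S')(L) = Add(5, L)
M = Rational(22, 5) (M = Mul(Rational(-1, 5), Mul(Mul(-8, Pow(-4, -1)), Add(-8, -3))) = Mul(Rational(-1, 5), Mul(Mul(-8, Rational(-1, 4)), -11)) = Mul(Rational(-1, 5), Mul(2, -11)) = Mul(Rational(-1, 5), -22) = Rational(22, 5) ≈ 4.4000)
Mul(M, Function('S')(Function('F')(-2))) = Mul(Rational(22, 5), Add(5, -4)) = Mul(Rational(22, 5), 1) = Rational(22, 5)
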